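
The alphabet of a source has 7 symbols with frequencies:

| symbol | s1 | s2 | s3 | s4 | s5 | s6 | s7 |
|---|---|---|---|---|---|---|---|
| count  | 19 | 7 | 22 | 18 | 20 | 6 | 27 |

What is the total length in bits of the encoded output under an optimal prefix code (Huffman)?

Greedily combine the two least-frequent nodes:
merge s6(6) and s2(7): 13
merge 13 and s4(18): 31
merge s1(19) and s5(20): 39
merge s3(22) and s7(27): 49
merge 31 and 39: 70
merge 49 and 70: 119
The encoded length is the sum of every internal node's weight: 13 + 31 + 39 + 49 + 70 + 119 = 321 bits.

321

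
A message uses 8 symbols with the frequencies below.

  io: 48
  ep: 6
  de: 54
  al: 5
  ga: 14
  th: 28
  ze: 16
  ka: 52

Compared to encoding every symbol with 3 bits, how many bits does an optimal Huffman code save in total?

77

Fixed-length: 3 bits × 223 symbols = 669 bits.
Huffman merges:
combine al(5), ep(6) → 11
combine 11, ga(14) → 25
combine ze(16), 25 → 41
combine th(28), 41 → 69
combine io(48), ka(52) → 100
combine de(54), 69 → 123
combine 100, 123 → 223
Huffman total = 11 + 25 + 41 + 69 + 100 + 123 + 223 = 592 bits.
Saving = 669 − 592 = 77 bits.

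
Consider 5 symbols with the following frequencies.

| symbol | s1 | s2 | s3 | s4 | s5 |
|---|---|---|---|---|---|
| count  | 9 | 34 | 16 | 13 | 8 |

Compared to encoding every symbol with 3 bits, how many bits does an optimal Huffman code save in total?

Fixed-length: 3 bits × 80 symbols = 240 bits.
Huffman merges:
merge s5(8) and s1(9): 17
merge s4(13) and s3(16): 29
merge 17 and 29: 46
merge s2(34) and 46: 80
Huffman total = 17 + 29 + 46 + 80 = 172 bits.
Saving = 240 − 172 = 68 bits.

68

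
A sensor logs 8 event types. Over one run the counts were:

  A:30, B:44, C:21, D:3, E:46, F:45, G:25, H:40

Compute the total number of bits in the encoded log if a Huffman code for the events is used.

Build the Huffman tree bottom-up:
D(3) + C(21) → 24
24 + G(25) → 49
A(30) + H(40) → 70
B(44) + F(45) → 89
E(46) + 49 → 95
70 + 89 → 159
95 + 159 → 254
Total encoded bits = sum of merged weights = 24 + 49 + 70 + 89 + 95 + 159 + 254 = 740.

740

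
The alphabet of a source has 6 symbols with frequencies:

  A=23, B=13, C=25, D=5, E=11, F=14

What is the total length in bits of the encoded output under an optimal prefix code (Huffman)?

225

Merge the two smallest weights repeatedly:
merge D(5) and E(11): 16
merge B(13) and F(14): 27
merge 16 and A(23): 39
merge C(25) and 27: 52
merge 39 and 52: 91
Total encoded bits = sum of merged weights = 16 + 27 + 39 + 52 + 91 = 225.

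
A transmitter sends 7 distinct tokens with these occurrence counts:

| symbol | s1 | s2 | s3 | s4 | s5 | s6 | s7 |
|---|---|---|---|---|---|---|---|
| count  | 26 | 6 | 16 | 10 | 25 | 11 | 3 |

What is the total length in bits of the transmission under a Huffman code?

Greedily combine the two least-frequent nodes:
combine s7(3), s2(6) → 9
combine 9, s4(10) → 19
combine s6(11), s3(16) → 27
combine 19, s5(25) → 44
combine s1(26), 27 → 53
combine 44, 53 → 97
Total encoded bits = sum of merged weights = 9 + 19 + 27 + 44 + 53 + 97 = 249.

249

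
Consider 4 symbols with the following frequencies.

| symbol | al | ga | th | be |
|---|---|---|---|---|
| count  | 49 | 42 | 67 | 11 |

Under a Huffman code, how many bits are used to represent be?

3

Huffman merges, smallest pair first:
merge be(11) and ga(42): 53
merge al(49) and 53: 102
merge th(67) and 102: 169
be's leaf is at depth 3, giving a 3-bit codeword.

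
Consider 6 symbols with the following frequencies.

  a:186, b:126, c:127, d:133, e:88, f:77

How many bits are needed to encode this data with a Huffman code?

1892

Merge the two smallest weights repeatedly:
f(77) + e(88) → 165
b(126) + c(127) → 253
d(133) + 165 → 298
a(186) + 253 → 439
298 + 439 → 737
Total encoded bits = sum of merged weights = 165 + 253 + 298 + 439 + 737 = 1892.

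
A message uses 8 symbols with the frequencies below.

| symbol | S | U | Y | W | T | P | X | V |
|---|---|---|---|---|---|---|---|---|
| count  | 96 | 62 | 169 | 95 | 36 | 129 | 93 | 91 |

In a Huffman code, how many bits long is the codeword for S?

3

Build the tree from the bottom:
merge T(36) and U(62): 98
merge V(91) and X(93): 184
merge W(95) and S(96): 191
merge 98 and P(129): 227
merge Y(169) and 184: 353
merge 191 and 227: 418
merge 353 and 418: 771
S sits 3 levels below the root, so its codeword is 3 bits.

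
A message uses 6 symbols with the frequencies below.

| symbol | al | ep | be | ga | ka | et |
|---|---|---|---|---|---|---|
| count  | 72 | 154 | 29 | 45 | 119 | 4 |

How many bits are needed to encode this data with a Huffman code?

953

Greedily combine the two least-frequent nodes:
merge et(4) and be(29): 33
merge 33 and ga(45): 78
merge al(72) and 78: 150
merge ka(119) and 150: 269
merge ep(154) and 269: 423
Each symbol's bit-cost is frequency × depth; summing gives 953 bits (equivalently 33 + 78 + 150 + 269 + 423).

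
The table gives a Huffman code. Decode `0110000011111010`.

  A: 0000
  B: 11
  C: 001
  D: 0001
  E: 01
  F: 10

EFABBFF

Read left to right; each codeword is recognised as soon as it completes (prefix code):
  01→E | 10→F | 0000→A | 11→B | 11→B | 10→F | 10→F
Decoded message: EFABBFF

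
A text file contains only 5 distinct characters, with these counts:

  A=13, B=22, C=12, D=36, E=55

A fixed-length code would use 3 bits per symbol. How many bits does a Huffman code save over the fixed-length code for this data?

121

Fixed-length: 3 bits × 138 symbols = 414 bits.
Huffman merges:
C(12) + A(13) → 25
B(22) + 25 → 47
D(36) + 47 → 83
E(55) + 83 → 138
Huffman total = 25 + 47 + 83 + 138 = 293 bits.
Saving = 414 − 293 = 121 bits.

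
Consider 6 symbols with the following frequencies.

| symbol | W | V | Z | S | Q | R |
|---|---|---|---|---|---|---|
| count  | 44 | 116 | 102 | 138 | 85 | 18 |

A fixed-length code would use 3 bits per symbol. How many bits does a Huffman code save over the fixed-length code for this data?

Fixed-length: 3 bits × 503 symbols = 1509 bits.
Huffman merges:
merge R(18) and W(44): 62
merge 62 and Q(85): 147
merge Z(102) and V(116): 218
merge S(138) and 147: 285
merge 218 and 285: 503
Huffman total = 62 + 147 + 218 + 285 + 503 = 1215 bits.
Saving = 1509 − 1215 = 294 bits.

294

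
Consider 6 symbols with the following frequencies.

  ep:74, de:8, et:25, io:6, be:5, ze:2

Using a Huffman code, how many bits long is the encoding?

Build the Huffman tree bottom-up:
ze(2) + be(5) → 7
io(6) + 7 → 13
de(8) + 13 → 21
21 + et(25) → 46
46 + ep(74) → 120
Total encoded bits = sum of merged weights = 7 + 13 + 21 + 46 + 120 = 207.

207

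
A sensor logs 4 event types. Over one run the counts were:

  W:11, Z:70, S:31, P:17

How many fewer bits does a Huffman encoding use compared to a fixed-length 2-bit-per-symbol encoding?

42

Fixed-length: 2 bits × 129 symbols = 258 bits.
Huffman merges:
merge W(11) and P(17): 28
merge 28 and S(31): 59
merge 59 and Z(70): 129
Huffman total = 28 + 59 + 129 = 216 bits.
Saving = 258 − 216 = 42 bits.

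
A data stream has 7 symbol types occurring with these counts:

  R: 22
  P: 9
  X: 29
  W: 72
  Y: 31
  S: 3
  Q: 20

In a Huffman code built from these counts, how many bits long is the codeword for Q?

4

Huffman merges, smallest pair first:
combine S(3), P(9) → 12
combine 12, Q(20) → 32
combine R(22), X(29) → 51
combine Y(31), 32 → 63
combine 51, 63 → 114
combine W(72), 114 → 186
Q sits 4 levels below the root, so its codeword is 4 bits.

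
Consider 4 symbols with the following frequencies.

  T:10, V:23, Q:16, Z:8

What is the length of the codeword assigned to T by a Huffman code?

3

Build the tree from the bottom:
Z(8) + T(10) → 18
Q(16) + 18 → 34
V(23) + 34 → 57
T's leaf is at depth 3, giving a 3-bit codeword.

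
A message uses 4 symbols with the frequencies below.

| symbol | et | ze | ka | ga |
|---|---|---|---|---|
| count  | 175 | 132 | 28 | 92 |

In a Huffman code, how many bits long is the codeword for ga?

3

Build the tree from the bottom:
merge ka(28) and ga(92): 120
merge 120 and ze(132): 252
merge et(175) and 252: 427
ga's leaf is at depth 3, giving a 3-bit codeword.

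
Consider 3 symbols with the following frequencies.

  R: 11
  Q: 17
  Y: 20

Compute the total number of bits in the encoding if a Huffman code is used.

Greedily combine the two least-frequent nodes:
combine R(11), Q(17) → 28
combine Y(20), 28 → 48
Total encoded bits = sum of merged weights = 28 + 48 = 76.

76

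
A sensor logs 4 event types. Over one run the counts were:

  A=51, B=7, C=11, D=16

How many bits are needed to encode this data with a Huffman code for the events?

Merge the two smallest weights repeatedly:
merge B(7) and C(11): 18
merge D(16) and 18: 34
merge 34 and A(51): 85
Each symbol's bit-cost is frequency × depth; summing gives 137 bits (equivalently 18 + 34 + 85).

137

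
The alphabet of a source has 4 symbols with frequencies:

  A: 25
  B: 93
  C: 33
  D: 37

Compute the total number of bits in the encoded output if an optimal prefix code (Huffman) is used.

341

Greedily combine the two least-frequent nodes:
A(25) + C(33) → 58
D(37) + 58 → 95
B(93) + 95 → 188
Each symbol's bit-cost is frequency × depth; summing gives 341 bits (equivalently 58 + 95 + 188).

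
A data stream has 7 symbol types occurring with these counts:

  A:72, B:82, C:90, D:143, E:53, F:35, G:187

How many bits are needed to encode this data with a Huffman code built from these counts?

Build the Huffman tree bottom-up:
combine F(35), E(53) → 88
combine A(72), B(82) → 154
combine 88, C(90) → 178
combine D(143), 154 → 297
combine 178, G(187) → 365
combine 297, 365 → 662
The encoded length is the sum of every internal node's weight: 88 + 154 + 178 + 297 + 365 + 662 = 1744 bits.

1744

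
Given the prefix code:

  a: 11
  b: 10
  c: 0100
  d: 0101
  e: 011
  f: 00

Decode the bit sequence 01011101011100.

dadaf

Read left to right; each codeword is recognised as soon as it completes (prefix code):
  0101→d | 11→a | 0101→d | 11→a | 00→f
Decoded message: dadaf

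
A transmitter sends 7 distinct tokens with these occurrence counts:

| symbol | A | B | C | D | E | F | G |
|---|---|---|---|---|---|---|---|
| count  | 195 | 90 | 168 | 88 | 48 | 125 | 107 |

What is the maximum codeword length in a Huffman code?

Merge the two lowest-weight nodes at each step:
merge E(48) and D(88): 136
merge B(90) and G(107): 197
merge F(125) and 136: 261
merge C(168) and A(195): 363
merge 197 and 261: 458
merge 363 and 458: 821
The rarest symbols sit at the bottom; the longest codeword is 4 bits.

4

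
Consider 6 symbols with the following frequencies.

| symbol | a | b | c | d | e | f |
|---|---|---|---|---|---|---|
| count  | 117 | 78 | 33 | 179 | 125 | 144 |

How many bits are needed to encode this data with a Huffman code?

Build the Huffman tree bottom-up:
combine c(33), b(78) → 111
combine 111, a(117) → 228
combine e(125), f(144) → 269
combine d(179), 228 → 407
combine 269, 407 → 676
The encoded length is the sum of every internal node's weight: 111 + 228 + 269 + 407 + 676 = 1691 bits.

1691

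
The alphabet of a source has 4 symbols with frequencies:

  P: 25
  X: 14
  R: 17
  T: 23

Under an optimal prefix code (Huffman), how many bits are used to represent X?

2

Build the tree from the bottom:
merge X(14) and R(17): 31
merge T(23) and P(25): 48
merge 31 and 48: 79
X sits 2 levels below the root, so its codeword is 2 bits.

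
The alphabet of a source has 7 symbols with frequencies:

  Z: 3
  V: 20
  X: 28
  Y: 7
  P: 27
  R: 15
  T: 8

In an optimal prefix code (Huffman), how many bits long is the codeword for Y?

5

Repeatedly merge the two smallest:
Z(3) + Y(7) → 10
T(8) + 10 → 18
R(15) + 18 → 33
V(20) + P(27) → 47
X(28) + 33 → 61
47 + 61 → 108
The subtree containing Y is merged 5 times, so code length = 5.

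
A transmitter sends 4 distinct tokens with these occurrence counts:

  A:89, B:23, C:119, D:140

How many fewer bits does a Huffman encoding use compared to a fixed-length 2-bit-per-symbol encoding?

28

Fixed-length: 2 bits × 371 symbols = 742 bits.
Huffman merges:
combine B(23), A(89) → 112
combine 112, C(119) → 231
combine D(140), 231 → 371
Huffman total = 112 + 231 + 371 = 714 bits.
Saving = 742 − 714 = 28 bits.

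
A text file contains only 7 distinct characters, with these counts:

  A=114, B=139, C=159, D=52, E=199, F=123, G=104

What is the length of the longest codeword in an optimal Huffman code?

4

Merge the two lowest-weight nodes at each step:
D(52) + G(104) → 156
A(114) + F(123) → 237
B(139) + 156 → 295
C(159) + E(199) → 358
237 + 295 → 532
358 + 532 → 890
Maximum depth reached is 4.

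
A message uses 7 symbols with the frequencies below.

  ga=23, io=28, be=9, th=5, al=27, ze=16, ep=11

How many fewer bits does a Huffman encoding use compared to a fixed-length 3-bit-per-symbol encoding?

Fixed-length: 3 bits × 119 symbols = 357 bits.
Huffman merges:
th(5) + be(9) → 14
ep(11) + 14 → 25
ze(16) + ga(23) → 39
25 + al(27) → 52
io(28) + 39 → 67
52 + 67 → 119
Huffman total = 14 + 25 + 39 + 52 + 67 + 119 = 316 bits.
Saving = 357 − 316 = 41 bits.

41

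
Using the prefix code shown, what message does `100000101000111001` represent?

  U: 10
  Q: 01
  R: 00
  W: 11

URRUURWUQ

Read left to right; each codeword is recognised as soon as it completes (prefix code):
  10→U | 00→R | 00→R | 10→U | 10→U | 00→R | 11→W | 10→U | 01→Q
Decoded message: URRUURWUQ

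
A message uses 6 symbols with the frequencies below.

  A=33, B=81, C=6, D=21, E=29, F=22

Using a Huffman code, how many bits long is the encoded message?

441

Merge the two smallest weights repeatedly:
merge C(6) and D(21): 27
merge F(22) and 27: 49
merge E(29) and A(33): 62
merge 49 and 62: 111
merge B(81) and 111: 192
Total encoded bits = sum of merged weights = 27 + 49 + 62 + 111 + 192 = 441.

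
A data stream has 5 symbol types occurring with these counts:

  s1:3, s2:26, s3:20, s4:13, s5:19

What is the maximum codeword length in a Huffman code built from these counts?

Merge the two lowest-weight nodes at each step:
s1(3) + s4(13) → 16
16 + s5(19) → 35
s3(20) + s2(26) → 46
35 + 46 → 81
The rarest symbols sit at the bottom; the longest codeword is 3 bits.

3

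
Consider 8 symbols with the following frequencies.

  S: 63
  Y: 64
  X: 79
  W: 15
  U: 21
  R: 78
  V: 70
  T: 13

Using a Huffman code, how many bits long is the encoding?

Merge the two smallest weights repeatedly:
merge T(13) and W(15): 28
merge U(21) and 28: 49
merge 49 and S(63): 112
merge Y(64) and V(70): 134
merge R(78) and X(79): 157
merge 112 and 134: 246
merge 157 and 246: 403
The encoded length is the sum of every internal node's weight: 28 + 49 + 112 + 134 + 157 + 246 + 403 = 1129 bits.

1129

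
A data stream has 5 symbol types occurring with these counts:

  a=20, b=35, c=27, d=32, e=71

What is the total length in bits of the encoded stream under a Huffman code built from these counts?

Greedily combine the two least-frequent nodes:
a(20) + c(27) → 47
d(32) + b(35) → 67
47 + 67 → 114
e(71) + 114 → 185
Total encoded bits = sum of merged weights = 47 + 67 + 114 + 185 = 413.

413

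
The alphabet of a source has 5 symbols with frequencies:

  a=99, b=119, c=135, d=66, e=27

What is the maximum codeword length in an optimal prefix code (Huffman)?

3

Merge the two lowest-weight nodes at each step:
combine e(27), d(66) → 93
combine 93, a(99) → 192
combine b(119), c(135) → 254
combine 192, 254 → 446
Maximum depth reached is 3.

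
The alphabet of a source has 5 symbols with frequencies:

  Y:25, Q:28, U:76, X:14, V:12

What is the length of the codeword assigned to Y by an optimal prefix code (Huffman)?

3

Huffman merges, smallest pair first:
V(12) + X(14) → 26
Y(25) + 26 → 51
Q(28) + 51 → 79
U(76) + 79 → 155
The subtree containing Y is merged 3 times, so code length = 3.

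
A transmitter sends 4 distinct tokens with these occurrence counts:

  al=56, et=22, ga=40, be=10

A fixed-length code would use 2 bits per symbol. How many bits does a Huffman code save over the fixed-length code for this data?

Fixed-length: 2 bits × 128 symbols = 256 bits.
Huffman merges:
combine be(10), et(22) → 32
combine 32, ga(40) → 72
combine al(56), 72 → 128
Huffman total = 32 + 72 + 128 = 232 bits.
Saving = 256 − 232 = 24 bits.

24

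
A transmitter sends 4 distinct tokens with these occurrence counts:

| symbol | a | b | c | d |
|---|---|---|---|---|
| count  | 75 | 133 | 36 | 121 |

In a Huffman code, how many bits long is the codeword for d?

Repeatedly merge the two smallest:
c(36) + a(75) → 111
111 + d(121) → 232
b(133) + 232 → 365
The subtree containing d is merged 2 times, so code length = 2.

2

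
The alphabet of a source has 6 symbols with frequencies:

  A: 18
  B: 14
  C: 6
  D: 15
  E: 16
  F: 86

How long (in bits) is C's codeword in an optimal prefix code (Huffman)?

4

Build the tree from the bottom:
combine C(6), B(14) → 20
combine D(15), E(16) → 31
combine A(18), 20 → 38
combine 31, 38 → 69
combine 69, F(86) → 155
C sits 4 levels below the root, so its codeword is 4 bits.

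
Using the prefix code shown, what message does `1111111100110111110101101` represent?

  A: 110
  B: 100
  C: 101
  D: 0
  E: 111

Read left to right; each codeword is recognised as soon as it completes (prefix code):
  111→E | 111→E | 110→A | 0→D | 110→A | 111→E | 110→A | 101→C | 101→C
Decoded message: EEADAEACC

EEADAEACC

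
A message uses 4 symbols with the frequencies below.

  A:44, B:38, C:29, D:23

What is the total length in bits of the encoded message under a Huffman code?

268

Greedily combine the two least-frequent nodes:
D(23) + C(29) → 52
B(38) + A(44) → 82
52 + 82 → 134
Total encoded bits = sum of merged weights = 52 + 82 + 134 = 268.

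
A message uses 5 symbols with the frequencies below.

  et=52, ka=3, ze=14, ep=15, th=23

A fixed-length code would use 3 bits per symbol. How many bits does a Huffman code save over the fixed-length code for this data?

Fixed-length: 3 bits × 107 symbols = 321 bits.
Huffman merges:
ka(3) + ze(14) → 17
ep(15) + 17 → 32
th(23) + 32 → 55
et(52) + 55 → 107
Huffman total = 17 + 32 + 55 + 107 = 211 bits.
Saving = 321 − 211 = 110 bits.

110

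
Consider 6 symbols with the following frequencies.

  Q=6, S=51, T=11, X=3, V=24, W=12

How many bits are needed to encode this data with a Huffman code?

224

Greedily combine the two least-frequent nodes:
merge X(3) and Q(6): 9
merge 9 and T(11): 20
merge W(12) and 20: 32
merge V(24) and 32: 56
merge S(51) and 56: 107
Each symbol's bit-cost is frequency × depth; summing gives 224 bits (equivalently 9 + 20 + 32 + 56 + 107).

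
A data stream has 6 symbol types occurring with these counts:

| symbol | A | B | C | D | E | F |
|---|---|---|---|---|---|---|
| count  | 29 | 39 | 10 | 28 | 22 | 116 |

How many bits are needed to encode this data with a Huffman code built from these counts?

532

Build the Huffman tree bottom-up:
C(10) + E(22) → 32
D(28) + A(29) → 57
32 + B(39) → 71
57 + 71 → 128
F(116) + 128 → 244
Total encoded bits = sum of merged weights = 32 + 57 + 71 + 128 + 244 = 532.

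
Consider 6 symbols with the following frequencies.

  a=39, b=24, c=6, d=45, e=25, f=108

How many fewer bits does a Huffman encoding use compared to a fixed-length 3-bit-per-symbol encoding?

186

Fixed-length: 3 bits × 247 symbols = 741 bits.
Huffman merges:
merge c(6) and b(24): 30
merge e(25) and 30: 55
merge a(39) and d(45): 84
merge 55 and 84: 139
merge f(108) and 139: 247
Huffman total = 30 + 55 + 84 + 139 + 247 = 555 bits.
Saving = 741 − 555 = 186 bits.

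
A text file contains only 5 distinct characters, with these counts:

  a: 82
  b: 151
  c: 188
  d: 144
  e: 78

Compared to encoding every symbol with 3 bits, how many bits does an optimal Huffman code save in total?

483

Fixed-length: 3 bits × 643 symbols = 1929 bits.
Huffman merges:
e(78) + a(82) → 160
d(144) + b(151) → 295
160 + c(188) → 348
295 + 348 → 643
Huffman total = 160 + 295 + 348 + 643 = 1446 bits.
Saving = 1929 − 1446 = 483 bits.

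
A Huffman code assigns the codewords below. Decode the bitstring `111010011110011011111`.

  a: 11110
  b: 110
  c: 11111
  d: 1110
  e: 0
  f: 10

dfeaebc

Read left to right; each codeword is recognised as soon as it completes (prefix code):
  1110→d | 10→f | 0→e | 11110→a | 0→e | 110→b | 11111→c
Decoded message: dfeaebc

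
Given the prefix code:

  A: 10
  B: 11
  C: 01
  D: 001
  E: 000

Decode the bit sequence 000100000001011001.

Read left to right; each codeword is recognised as soon as it completes (prefix code):
  000→E | 10→A | 000→E | 000→E | 10→A | 11→B | 001→D
Decoded message: EAEEABD

EAEEABD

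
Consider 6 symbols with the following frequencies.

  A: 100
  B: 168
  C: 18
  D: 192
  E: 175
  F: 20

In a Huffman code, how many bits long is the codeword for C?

4

Repeatedly merge the two smallest:
merge C(18) and F(20): 38
merge 38 and A(100): 138
merge 138 and B(168): 306
merge E(175) and D(192): 367
merge 306 and 367: 673
C sits 4 levels below the root, so its codeword is 4 bits.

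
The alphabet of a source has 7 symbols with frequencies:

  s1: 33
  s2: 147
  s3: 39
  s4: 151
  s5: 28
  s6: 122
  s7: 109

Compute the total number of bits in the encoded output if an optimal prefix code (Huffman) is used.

1628

Build the Huffman tree bottom-up:
s5(28) + s1(33) → 61
s3(39) + 61 → 100
100 + s7(109) → 209
s6(122) + s2(147) → 269
s4(151) + 209 → 360
269 + 360 → 629
Each symbol's bit-cost is frequency × depth; summing gives 1628 bits (equivalently 61 + 100 + 209 + 269 + 360 + 629).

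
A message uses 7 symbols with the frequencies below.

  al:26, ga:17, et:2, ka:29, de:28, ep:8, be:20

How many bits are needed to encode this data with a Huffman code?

343

Merge the two smallest weights repeatedly:
merge et(2) and ep(8): 10
merge 10 and ga(17): 27
merge be(20) and al(26): 46
merge 27 and de(28): 55
merge ka(29) and 46: 75
merge 55 and 75: 130
The encoded length is the sum of every internal node's weight: 10 + 27 + 46 + 55 + 75 + 130 = 343 bits.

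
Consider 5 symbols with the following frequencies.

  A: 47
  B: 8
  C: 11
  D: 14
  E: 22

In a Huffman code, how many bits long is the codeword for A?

Repeatedly merge the two smallest:
combine B(8), C(11) → 19
combine D(14), 19 → 33
combine E(22), 33 → 55
combine A(47), 55 → 102
A is merged only at the final step, so code length = 1.

1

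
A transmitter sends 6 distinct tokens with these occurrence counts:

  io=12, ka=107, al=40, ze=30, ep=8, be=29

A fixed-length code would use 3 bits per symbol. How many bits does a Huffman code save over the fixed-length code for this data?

Fixed-length: 3 bits × 226 symbols = 678 bits.
Huffman merges:
ep(8) + io(12) → 20
20 + be(29) → 49
ze(30) + al(40) → 70
49 + 70 → 119
ka(107) + 119 → 226
Huffman total = 20 + 49 + 70 + 119 + 226 = 484 bits.
Saving = 678 − 484 = 194 bits.

194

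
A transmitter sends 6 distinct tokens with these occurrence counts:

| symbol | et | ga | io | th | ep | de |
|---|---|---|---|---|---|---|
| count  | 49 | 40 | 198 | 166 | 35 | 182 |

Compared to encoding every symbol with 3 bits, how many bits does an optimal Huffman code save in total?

Fixed-length: 3 bits × 670 symbols = 2010 bits.
Huffman merges:
combine ep(35), ga(40) → 75
combine et(49), 75 → 124
combine 124, th(166) → 290
combine de(182), io(198) → 380
combine 290, 380 → 670
Huffman total = 75 + 124 + 290 + 380 + 670 = 1539 bits.
Saving = 2010 − 1539 = 471 bits.

471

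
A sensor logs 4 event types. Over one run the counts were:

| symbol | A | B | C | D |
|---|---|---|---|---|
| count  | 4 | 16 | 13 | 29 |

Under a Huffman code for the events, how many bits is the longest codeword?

Merge the two lowest-weight nodes at each step:
merge A(4) and C(13): 17
merge B(16) and 17: 33
merge D(29) and 33: 62
The first pair merged (A, C) ends up deepest, at depth 3.

3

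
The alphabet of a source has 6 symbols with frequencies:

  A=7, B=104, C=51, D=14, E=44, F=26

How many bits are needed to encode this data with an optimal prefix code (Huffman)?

547

Merge the two smallest weights repeatedly:
combine A(7), D(14) → 21
combine 21, F(26) → 47
combine E(44), 47 → 91
combine C(51), 91 → 142
combine B(104), 142 → 246
Each symbol's bit-cost is frequency × depth; summing gives 547 bits (equivalently 21 + 47 + 91 + 142 + 246).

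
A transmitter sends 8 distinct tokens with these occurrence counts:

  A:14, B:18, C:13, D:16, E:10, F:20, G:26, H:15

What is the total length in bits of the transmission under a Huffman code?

393

Greedily combine the two least-frequent nodes:
merge E(10) and C(13): 23
merge A(14) and H(15): 29
merge D(16) and B(18): 34
merge F(20) and 23: 43
merge G(26) and 29: 55
merge 34 and 43: 77
merge 55 and 77: 132
The encoded length is the sum of every internal node's weight: 23 + 29 + 34 + 43 + 55 + 77 + 132 = 393 bits.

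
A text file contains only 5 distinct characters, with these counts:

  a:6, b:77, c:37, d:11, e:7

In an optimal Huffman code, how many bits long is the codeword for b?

1

Repeatedly merge the two smallest:
combine a(6), e(7) → 13
combine d(11), 13 → 24
combine 24, c(37) → 61
combine 61, b(77) → 138
b is a child of the root — depth 1, so its codeword is a single bit.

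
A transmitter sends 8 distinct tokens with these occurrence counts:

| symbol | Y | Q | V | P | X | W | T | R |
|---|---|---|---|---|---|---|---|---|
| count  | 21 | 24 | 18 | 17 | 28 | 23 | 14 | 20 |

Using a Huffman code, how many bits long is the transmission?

495

Greedily combine the two least-frequent nodes:
combine T(14), P(17) → 31
combine V(18), R(20) → 38
combine Y(21), W(23) → 44
combine Q(24), X(28) → 52
combine 31, 38 → 69
combine 44, 52 → 96
combine 69, 96 → 165
Each symbol's bit-cost is frequency × depth; summing gives 495 bits (equivalently 31 + 38 + 44 + 52 + 69 + 96 + 165).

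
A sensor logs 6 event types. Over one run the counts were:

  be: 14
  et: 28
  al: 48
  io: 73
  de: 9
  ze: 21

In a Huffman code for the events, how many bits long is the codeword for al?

Build the tree from the bottom:
combine de(9), be(14) → 23
combine ze(21), 23 → 44
combine et(28), 44 → 72
combine al(48), 72 → 120
combine io(73), 120 → 193
al's leaf is at depth 2, giving a 2-bit codeword.

2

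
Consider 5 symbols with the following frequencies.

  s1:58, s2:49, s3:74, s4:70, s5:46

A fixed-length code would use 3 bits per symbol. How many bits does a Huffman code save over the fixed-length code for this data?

Fixed-length: 3 bits × 297 symbols = 891 bits.
Huffman merges:
merge s5(46) and s2(49): 95
merge s1(58) and s4(70): 128
merge s3(74) and 95: 169
merge 128 and 169: 297
Huffman total = 95 + 128 + 169 + 297 = 689 bits.
Saving = 891 − 689 = 202 bits.

202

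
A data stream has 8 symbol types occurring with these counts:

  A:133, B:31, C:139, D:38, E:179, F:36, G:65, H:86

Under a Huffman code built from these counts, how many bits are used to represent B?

4

Build the tree from the bottom:
merge B(31) and F(36): 67
merge D(38) and G(65): 103
merge 67 and H(86): 153
merge 103 and A(133): 236
merge C(139) and 153: 292
merge E(179) and 236: 415
merge 292 and 415: 707
B sits 4 levels below the root, so its codeword is 4 bits.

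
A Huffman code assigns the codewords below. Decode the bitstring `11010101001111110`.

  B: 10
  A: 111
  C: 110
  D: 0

CBBBDAAD

Read left to right; each codeword is recognised as soon as it completes (prefix code):
  110→C | 10→B | 10→B | 10→B | 0→D | 111→A | 111→A | 0→D
Decoded message: CBBBDAAD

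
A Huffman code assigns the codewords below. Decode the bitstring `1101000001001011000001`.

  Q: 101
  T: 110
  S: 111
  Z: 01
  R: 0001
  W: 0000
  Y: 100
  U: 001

Read left to right; each codeword is recognised as soon as it completes (prefix code):
  110→T | 100→Y | 0001→R | 001→U | 01→Z | 100→Y | 0001→R
Decoded message: TYRUZYR

TYRUZYR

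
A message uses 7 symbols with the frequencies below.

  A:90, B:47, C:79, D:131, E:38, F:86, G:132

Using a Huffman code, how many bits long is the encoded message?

1631

Greedily combine the two least-frequent nodes:
merge E(38) and B(47): 85
merge C(79) and 85: 164
merge F(86) and A(90): 176
merge D(131) and G(132): 263
merge 164 and 176: 340
merge 263 and 340: 603
Total encoded bits = sum of merged weights = 85 + 164 + 176 + 263 + 340 + 603 = 1631.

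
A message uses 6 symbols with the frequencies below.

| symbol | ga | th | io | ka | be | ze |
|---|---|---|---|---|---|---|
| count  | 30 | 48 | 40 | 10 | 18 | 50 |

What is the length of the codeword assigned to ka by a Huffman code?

4

Build the tree from the bottom:
combine ka(10), be(18) → 28
combine 28, ga(30) → 58
combine io(40), th(48) → 88
combine ze(50), 58 → 108
combine 88, 108 → 196
The subtree containing ka is merged 4 times, so code length = 4.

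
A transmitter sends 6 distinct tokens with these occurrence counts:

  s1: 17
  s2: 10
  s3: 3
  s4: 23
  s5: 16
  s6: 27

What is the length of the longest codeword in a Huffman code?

4

Merge the two lowest-weight nodes at each step:
s3(3) + s2(10) → 13
13 + s5(16) → 29
s1(17) + s4(23) → 40
s6(27) + 29 → 56
40 + 56 → 96
The first pair merged (s3, s2) ends up deepest, at depth 4.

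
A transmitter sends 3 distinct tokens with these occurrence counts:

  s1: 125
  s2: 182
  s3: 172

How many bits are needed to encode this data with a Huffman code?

Greedily combine the two least-frequent nodes:
merge s1(125) and s3(172): 297
merge s2(182) and 297: 479
The encoded length is the sum of every internal node's weight: 297 + 479 = 776 bits.

776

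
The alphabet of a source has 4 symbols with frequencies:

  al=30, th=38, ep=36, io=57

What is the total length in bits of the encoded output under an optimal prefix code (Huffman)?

Greedily combine the two least-frequent nodes:
al(30) + ep(36) → 66
th(38) + io(57) → 95
66 + 95 → 161
Total encoded bits = sum of merged weights = 66 + 95 + 161 = 322.

322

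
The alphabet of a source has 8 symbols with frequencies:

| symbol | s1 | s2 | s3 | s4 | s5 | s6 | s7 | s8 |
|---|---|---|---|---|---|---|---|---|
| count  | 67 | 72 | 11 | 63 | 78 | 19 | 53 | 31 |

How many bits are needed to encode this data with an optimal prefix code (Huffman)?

Build the Huffman tree bottom-up:
merge s3(11) and s6(19): 30
merge 30 and s8(31): 61
merge s7(53) and 61: 114
merge s4(63) and s1(67): 130
merge s2(72) and s5(78): 150
merge 114 and 130: 244
merge 150 and 244: 394
The encoded length is the sum of every internal node's weight: 30 + 61 + 114 + 130 + 150 + 244 + 394 = 1123 bits.

1123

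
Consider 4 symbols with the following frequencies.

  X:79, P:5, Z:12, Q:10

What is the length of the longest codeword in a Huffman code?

3

Merge the two lowest-weight nodes at each step:
P(5) + Q(10) → 15
Z(12) + 15 → 27
27 + X(79) → 106
Maximum depth reached is 3.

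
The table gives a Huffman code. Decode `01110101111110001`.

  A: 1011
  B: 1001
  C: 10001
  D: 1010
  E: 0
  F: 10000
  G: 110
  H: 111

EHEAHC

Read left to right; each codeword is recognised as soon as it completes (prefix code):
  0→E | 111→H | 0→E | 1011→A | 111→H | 10001→C
Decoded message: EHEAHC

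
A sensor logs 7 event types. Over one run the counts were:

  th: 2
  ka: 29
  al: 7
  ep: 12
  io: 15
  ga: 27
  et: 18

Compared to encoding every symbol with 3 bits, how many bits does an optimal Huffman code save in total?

47

Fixed-length: 3 bits × 110 symbols = 330 bits.
Huffman merges:
th(2) + al(7) → 9
9 + ep(12) → 21
io(15) + et(18) → 33
21 + ga(27) → 48
ka(29) + 33 → 62
48 + 62 → 110
Huffman total = 9 + 21 + 33 + 48 + 62 + 110 = 283 bits.
Saving = 330 − 283 = 47 bits.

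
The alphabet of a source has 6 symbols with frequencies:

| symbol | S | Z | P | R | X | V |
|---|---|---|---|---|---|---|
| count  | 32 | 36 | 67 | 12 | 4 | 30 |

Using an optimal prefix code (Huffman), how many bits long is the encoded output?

Build the Huffman tree bottom-up:
combine X(4), R(12) → 16
combine 16, V(30) → 46
combine S(32), Z(36) → 68
combine 46, P(67) → 113
combine 68, 113 → 181
Each symbol's bit-cost is frequency × depth; summing gives 424 bits (equivalently 16 + 46 + 68 + 113 + 181).

424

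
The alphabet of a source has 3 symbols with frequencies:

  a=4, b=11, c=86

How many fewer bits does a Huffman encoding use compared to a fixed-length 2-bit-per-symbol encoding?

Fixed-length: 2 bits × 101 symbols = 202 bits.
Huffman merges:
a(4) + b(11) → 15
15 + c(86) → 101
Huffman total = 15 + 101 = 116 bits.
Saving = 202 − 116 = 86 bits.

86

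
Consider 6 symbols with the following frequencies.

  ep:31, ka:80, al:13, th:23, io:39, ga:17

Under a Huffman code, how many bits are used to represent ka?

Build the tree from the bottom:
combine al(13), ga(17) → 30
combine th(23), 30 → 53
combine ep(31), io(39) → 70
combine 53, 70 → 123
combine ka(80), 123 → 203
ka is merged only at the final step, so code length = 1.

1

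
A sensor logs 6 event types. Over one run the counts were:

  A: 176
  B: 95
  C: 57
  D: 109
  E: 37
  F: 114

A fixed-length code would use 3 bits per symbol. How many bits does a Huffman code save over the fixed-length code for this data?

305

Fixed-length: 3 bits × 588 symbols = 1764 bits.
Huffman merges:
E(37) + C(57) → 94
94 + B(95) → 189
D(109) + F(114) → 223
A(176) + 189 → 365
223 + 365 → 588
Huffman total = 94 + 189 + 223 + 365 + 588 = 1459 bits.
Saving = 1764 − 1459 = 305 bits.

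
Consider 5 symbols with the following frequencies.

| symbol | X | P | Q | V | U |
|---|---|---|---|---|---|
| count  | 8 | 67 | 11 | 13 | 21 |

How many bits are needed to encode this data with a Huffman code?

224

Greedily combine the two least-frequent nodes:
combine X(8), Q(11) → 19
combine V(13), 19 → 32
combine U(21), 32 → 53
combine 53, P(67) → 120
The encoded length is the sum of every internal node's weight: 19 + 32 + 53 + 120 = 224 bits.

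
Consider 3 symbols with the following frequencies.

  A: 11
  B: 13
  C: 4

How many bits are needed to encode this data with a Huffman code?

43

Build the Huffman tree bottom-up:
combine C(4), A(11) → 15
combine B(13), 15 → 28
Each symbol's bit-cost is frequency × depth; summing gives 43 bits (equivalently 15 + 28).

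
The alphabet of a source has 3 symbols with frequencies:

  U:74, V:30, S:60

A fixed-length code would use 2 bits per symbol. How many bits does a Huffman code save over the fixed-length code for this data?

Fixed-length: 2 bits × 164 symbols = 328 bits.
Huffman merges:
combine V(30), S(60) → 90
combine U(74), 90 → 164
Huffman total = 90 + 164 = 254 bits.
Saving = 328 − 254 = 74 bits.

74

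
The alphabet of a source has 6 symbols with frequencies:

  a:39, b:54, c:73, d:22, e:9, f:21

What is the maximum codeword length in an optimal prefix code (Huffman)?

4

Merge the two lowest-weight nodes at each step:
merge e(9) and f(21): 30
merge d(22) and 30: 52
merge a(39) and 52: 91
merge b(54) and c(73): 127
merge 91 and 127: 218
Maximum depth reached is 4.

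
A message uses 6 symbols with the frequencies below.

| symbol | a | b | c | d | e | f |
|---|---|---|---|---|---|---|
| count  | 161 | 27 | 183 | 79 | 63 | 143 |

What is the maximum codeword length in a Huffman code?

4

Merge the two lowest-weight nodes at each step:
combine b(27), e(63) → 90
combine d(79), 90 → 169
combine f(143), a(161) → 304
combine 169, c(183) → 352
combine 304, 352 → 656
The first pair merged (b, e) ends up deepest, at depth 4.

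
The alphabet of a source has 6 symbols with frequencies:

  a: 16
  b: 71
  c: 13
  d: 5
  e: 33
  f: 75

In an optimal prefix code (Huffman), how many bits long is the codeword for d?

Repeatedly merge the two smallest:
merge d(5) and c(13): 18
merge a(16) and 18: 34
merge e(33) and 34: 67
merge 67 and b(71): 138
merge f(75) and 138: 213
d sits 5 levels below the root, so its codeword is 5 bits.

5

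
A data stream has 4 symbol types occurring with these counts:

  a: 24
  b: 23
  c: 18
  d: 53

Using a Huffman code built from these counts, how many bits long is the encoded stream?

Build the Huffman tree bottom-up:
merge c(18) and b(23): 41
merge a(24) and 41: 65
merge d(53) and 65: 118
Total encoded bits = sum of merged weights = 41 + 65 + 118 = 224.

224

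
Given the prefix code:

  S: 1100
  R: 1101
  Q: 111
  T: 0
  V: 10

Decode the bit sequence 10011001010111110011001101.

Read left to right; each codeword is recognised as soon as it completes (prefix code):
  10→V | 0→T | 1100→S | 10→V | 10→V | 111→Q | 1100→S | 1100→S | 1101→R
Decoded message: VTSVVQSSR

VTSVVQSSR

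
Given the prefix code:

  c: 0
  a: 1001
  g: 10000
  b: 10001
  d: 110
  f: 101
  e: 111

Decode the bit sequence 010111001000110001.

cfdcbb

Read left to right; each codeword is recognised as soon as it completes (prefix code):
  0→c | 101→f | 110→d | 0→c | 10001→b | 10001→b
Decoded message: cfdcbb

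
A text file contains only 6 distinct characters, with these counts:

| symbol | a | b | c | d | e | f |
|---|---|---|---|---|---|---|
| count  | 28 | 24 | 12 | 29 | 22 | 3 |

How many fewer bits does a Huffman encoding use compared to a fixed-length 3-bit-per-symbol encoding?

Fixed-length: 3 bits × 118 symbols = 354 bits.
Huffman merges:
f(3) + c(12) → 15
15 + e(22) → 37
b(24) + a(28) → 52
d(29) + 37 → 66
52 + 66 → 118
Huffman total = 15 + 37 + 52 + 66 + 118 = 288 bits.
Saving = 354 − 288 = 66 bits.

66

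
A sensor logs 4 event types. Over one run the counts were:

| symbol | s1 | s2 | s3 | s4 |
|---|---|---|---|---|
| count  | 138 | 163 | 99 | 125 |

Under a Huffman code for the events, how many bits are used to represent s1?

Huffman merges, smallest pair first:
combine s3(99), s4(125) → 224
combine s1(138), s2(163) → 301
combine 224, 301 → 525
s1 sits 2 levels below the root, so its codeword is 2 bits.

2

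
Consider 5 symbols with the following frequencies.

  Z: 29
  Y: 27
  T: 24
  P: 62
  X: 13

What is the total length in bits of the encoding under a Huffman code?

341

Greedily combine the two least-frequent nodes:
X(13) + T(24) → 37
Y(27) + Z(29) → 56
37 + 56 → 93
P(62) + 93 → 155
Each symbol's bit-cost is frequency × depth; summing gives 341 bits (equivalently 37 + 56 + 93 + 155).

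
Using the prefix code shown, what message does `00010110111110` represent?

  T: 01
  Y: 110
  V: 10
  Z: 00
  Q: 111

Read left to right; each codeword is recognised as soon as it completes (prefix code):
  00→Z | 01→T | 01→T | 10→V | 111→Q | 110→Y
Decoded message: ZTTVQY

ZTTVQY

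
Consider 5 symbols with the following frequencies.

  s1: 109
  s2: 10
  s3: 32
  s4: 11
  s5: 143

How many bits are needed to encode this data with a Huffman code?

541

Merge the two smallest weights repeatedly:
combine s2(10), s4(11) → 21
combine 21, s3(32) → 53
combine 53, s1(109) → 162
combine s5(143), 162 → 305
Each symbol's bit-cost is frequency × depth; summing gives 541 bits (equivalently 21 + 53 + 162 + 305).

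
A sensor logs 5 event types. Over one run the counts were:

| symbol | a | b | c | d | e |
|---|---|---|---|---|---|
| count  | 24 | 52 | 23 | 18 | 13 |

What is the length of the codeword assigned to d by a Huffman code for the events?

3

Repeatedly merge the two smallest:
combine e(13), d(18) → 31
combine c(23), a(24) → 47
combine 31, 47 → 78
combine b(52), 78 → 130
d sits 3 levels below the root, so its codeword is 3 bits.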